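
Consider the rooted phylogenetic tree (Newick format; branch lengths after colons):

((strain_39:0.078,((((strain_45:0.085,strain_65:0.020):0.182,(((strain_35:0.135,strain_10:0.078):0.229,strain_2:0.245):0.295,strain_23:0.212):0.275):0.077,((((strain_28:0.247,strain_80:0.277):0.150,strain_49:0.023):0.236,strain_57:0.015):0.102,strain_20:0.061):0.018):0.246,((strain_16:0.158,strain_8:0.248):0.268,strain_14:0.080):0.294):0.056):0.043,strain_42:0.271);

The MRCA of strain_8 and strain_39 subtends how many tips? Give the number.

15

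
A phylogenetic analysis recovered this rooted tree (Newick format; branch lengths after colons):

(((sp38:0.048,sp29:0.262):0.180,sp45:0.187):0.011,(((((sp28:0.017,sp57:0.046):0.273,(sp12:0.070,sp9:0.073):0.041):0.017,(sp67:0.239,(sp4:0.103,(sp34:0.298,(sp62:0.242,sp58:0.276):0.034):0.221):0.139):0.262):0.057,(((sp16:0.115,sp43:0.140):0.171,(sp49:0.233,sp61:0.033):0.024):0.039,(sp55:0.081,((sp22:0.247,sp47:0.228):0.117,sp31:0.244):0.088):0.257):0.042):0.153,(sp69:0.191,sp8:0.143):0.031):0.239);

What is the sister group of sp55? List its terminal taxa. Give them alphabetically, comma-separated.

sp22, sp31, sp47

sp55 attaches to the tree at the node subtending (sp55,((sp22,sp47),sp31)).
The other lineage descending from that same node — the sister group — is ((sp22,sp47),sp31); its 3 tips in alphabetical order are the answer.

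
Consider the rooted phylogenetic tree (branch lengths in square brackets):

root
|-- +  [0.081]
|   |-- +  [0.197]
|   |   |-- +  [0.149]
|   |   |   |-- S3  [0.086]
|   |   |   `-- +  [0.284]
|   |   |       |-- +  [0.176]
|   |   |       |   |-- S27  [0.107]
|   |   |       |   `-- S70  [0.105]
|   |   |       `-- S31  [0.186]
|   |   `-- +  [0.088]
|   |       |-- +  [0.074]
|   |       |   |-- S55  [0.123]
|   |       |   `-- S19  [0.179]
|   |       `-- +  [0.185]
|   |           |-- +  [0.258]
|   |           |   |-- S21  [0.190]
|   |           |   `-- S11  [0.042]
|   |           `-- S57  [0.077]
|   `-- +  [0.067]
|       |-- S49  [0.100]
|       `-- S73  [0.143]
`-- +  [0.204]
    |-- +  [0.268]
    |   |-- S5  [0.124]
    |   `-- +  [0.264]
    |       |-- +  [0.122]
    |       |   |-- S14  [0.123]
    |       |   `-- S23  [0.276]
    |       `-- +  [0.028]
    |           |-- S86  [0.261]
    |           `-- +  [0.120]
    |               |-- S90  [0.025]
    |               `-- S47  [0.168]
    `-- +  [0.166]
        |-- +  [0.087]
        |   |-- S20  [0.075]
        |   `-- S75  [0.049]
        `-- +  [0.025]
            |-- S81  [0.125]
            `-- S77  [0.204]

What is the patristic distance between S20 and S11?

1.383

The path runs S20 → … → MRCA → … → S11; the MRCA is the root of the tree.
Branch lengths along that path: 0.075 + 0.087 + 0.166 + 0.204 + 0.081 + 0.197 + 0.088 + 0.185 + 0.258 + 0.042 = 1.383.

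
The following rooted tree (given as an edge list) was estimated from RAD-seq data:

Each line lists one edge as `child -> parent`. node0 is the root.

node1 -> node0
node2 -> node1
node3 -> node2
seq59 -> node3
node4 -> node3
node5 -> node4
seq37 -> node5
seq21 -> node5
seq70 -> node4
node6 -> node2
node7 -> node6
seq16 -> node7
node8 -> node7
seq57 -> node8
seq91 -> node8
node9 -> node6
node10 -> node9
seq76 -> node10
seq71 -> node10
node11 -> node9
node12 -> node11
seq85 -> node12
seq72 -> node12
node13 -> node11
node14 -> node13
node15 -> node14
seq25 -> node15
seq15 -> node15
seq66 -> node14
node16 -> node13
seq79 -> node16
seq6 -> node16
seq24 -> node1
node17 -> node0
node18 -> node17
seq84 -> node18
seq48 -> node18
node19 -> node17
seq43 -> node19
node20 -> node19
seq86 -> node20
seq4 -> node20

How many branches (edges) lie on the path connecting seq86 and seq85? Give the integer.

11

The MRCA of seq86 and seq85 is the root of the tree.
From seq86 up to that node: 4 branches. From seq85 up to the same node: 7 branches. Total: 4 + 7 = 11.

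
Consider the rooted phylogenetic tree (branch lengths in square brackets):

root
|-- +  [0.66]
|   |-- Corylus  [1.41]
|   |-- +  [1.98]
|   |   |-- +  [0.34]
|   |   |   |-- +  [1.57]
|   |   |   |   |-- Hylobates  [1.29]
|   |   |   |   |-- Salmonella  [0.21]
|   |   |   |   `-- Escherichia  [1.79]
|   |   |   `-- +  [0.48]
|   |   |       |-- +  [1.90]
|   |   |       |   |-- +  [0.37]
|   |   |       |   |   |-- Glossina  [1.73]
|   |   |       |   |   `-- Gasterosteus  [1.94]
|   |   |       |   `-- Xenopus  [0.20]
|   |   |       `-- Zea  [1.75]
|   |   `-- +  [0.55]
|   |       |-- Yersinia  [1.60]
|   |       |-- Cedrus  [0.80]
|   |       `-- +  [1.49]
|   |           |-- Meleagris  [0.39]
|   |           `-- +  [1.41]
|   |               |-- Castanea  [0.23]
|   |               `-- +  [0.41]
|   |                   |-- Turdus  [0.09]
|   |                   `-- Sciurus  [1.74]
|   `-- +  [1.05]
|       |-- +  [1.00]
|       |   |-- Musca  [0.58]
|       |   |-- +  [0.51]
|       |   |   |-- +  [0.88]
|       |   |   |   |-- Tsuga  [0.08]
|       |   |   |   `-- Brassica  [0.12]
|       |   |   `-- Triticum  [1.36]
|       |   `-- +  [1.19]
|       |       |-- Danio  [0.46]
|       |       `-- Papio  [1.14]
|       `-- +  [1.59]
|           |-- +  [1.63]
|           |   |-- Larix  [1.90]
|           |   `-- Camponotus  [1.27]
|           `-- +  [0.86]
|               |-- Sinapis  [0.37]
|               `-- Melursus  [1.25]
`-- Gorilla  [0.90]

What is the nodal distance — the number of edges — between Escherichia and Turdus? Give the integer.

The MRCA of Escherichia and Turdus is the node subtending (((Hylobates,Salmonella,Escherichia),(((Glossina,Gasterosteus),Xenopus),Zea)),(Yersinia,Cedrus,(Meleagris,(Castanea,(Turdus,Sciurus))))).
From Escherichia up to that node: 3 branches. From Turdus up to the same node: 5 branches. Total: 3 + 5 = 8.

8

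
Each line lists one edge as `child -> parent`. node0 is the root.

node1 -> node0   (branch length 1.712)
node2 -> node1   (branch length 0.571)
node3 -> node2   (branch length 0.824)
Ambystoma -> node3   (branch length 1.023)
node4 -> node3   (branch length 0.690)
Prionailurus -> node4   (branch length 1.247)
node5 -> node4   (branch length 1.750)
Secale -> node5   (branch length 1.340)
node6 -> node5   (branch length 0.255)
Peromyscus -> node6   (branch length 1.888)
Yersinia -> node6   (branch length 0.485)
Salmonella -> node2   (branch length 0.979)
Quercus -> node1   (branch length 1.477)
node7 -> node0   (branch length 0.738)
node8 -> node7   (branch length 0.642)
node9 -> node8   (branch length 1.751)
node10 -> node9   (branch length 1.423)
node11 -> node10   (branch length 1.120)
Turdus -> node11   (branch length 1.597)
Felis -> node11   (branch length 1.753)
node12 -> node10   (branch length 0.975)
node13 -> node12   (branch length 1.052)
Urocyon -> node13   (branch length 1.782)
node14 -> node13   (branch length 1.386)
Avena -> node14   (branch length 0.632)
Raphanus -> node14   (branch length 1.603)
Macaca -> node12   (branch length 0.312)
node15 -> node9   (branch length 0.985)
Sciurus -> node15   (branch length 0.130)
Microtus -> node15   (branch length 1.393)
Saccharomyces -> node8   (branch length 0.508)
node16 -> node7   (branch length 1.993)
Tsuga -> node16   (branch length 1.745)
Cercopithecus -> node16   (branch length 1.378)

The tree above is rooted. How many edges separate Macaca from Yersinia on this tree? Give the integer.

13

The MRCA of Macaca and Yersinia is the root of the tree.
From Macaca up to that node: 6 branches. From Yersinia up to the same node: 7 branches. Total: 6 + 7 = 13.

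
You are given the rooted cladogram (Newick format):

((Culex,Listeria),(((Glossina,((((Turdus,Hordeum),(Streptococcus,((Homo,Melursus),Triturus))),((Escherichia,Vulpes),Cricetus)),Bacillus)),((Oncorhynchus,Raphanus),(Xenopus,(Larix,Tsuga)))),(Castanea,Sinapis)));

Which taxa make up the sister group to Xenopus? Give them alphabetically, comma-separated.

Larix, Tsuga

Xenopus attaches to the tree at the node subtending (Xenopus,(Larix,Tsuga)).
The other lineage descending from that same node — the sister group — is (Larix,Tsuga); its 2 tips in alphabetical order are the answer.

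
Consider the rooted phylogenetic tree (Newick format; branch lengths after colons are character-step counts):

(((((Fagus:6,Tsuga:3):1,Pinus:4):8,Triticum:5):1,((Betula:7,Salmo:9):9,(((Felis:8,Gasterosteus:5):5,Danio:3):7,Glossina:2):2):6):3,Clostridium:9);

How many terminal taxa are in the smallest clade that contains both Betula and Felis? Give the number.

The MRCA of Betula and Felis is the node subtending ((Betula,Salmo),(((Felis,Gasterosteus),Danio),Glossina)).
That clade contains 6 terminal taxa: Betula, Danio, Felis, Gasterosteus, Glossina, Salmo.

6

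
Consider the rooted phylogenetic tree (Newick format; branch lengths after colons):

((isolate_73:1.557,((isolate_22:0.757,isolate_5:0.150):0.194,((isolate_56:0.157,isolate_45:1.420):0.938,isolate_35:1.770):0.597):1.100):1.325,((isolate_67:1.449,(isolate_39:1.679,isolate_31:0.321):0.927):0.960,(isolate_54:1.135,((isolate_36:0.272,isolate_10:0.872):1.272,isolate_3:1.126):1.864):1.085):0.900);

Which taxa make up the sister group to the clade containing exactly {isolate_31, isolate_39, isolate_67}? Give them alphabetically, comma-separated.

isolate_10, isolate_3, isolate_36, isolate_54

The clade containing exactly {isolate_31, isolate_39, isolate_67} attaches to the tree at the node subtending ((isolate_67,(isolate_39,isolate_31)),(isolate_54,((isolate_36,isolate_10),isolate_3))).
The other lineage descending from that same node — the sister group — is (isolate_54,((isolate_36,isolate_10),isolate_3)); its 4 tips in alphabetical order are the answer.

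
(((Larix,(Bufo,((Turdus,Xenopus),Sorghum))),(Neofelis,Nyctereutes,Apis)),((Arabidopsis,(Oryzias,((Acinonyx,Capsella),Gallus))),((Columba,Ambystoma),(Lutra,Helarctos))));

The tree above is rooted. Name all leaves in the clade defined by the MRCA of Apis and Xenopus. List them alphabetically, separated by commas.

Apis, Bufo, Larix, Neofelis, Nyctereutes, Sorghum, Turdus, Xenopus

Tracing Apis: it sits inside (Neofelis,Nyctereutes,Apis).
Tracing Xenopus: it sits inside (Turdus,Xenopus).
The smallest clade enclosing both is ((Larix,(Bufo,((Turdus,Xenopus),Sorghum))),(Neofelis,Nyctereutes,Apis)); the answer is its 8 terminal taxa in alphabetical order.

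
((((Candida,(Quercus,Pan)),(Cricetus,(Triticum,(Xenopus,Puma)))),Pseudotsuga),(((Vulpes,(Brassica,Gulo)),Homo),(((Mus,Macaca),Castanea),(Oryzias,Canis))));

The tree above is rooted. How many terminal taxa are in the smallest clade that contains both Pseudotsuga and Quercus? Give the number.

The MRCA of Pseudotsuga and Quercus is the node subtending (((Candida,(Quercus,Pan)),(Cricetus,(Triticum,(Xenopus,Puma)))),Pseudotsuga).
That clade contains 8 terminal taxa: Candida, Cricetus, Pan, Pseudotsuga, Puma, Quercus, Triticum, Xenopus.

8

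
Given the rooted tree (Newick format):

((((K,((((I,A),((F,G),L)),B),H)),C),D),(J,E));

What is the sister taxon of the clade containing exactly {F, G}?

The clade containing exactly {F, G} attaches to the tree at the node subtending ((F,G),L).
The other lineage descending from that same node — the sister group — is the single tip L.

L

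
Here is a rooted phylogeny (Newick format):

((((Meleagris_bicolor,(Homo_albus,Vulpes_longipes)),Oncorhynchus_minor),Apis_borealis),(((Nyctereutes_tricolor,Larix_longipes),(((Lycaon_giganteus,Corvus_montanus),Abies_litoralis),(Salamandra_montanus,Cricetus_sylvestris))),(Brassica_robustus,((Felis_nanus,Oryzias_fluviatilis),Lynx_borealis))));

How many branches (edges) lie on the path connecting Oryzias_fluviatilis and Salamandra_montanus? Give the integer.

8

The MRCA of Oryzias_fluviatilis and Salamandra_montanus is the node subtending (((Nyctereutes_tricolor,Larix_longipes),(((Lycaon_giganteus,Corvus_montanus),Abies_litoralis),(Salamandra_montanus,Cricetus_sylvestris))),(Brassica_robustus,((Felis_nanus,Oryzias_fluviatilis),Lynx_borealis))).
From Oryzias_fluviatilis up to that node: 4 branches. From Salamandra_montanus up to the same node: 4 branches. Total: 4 + 4 = 8.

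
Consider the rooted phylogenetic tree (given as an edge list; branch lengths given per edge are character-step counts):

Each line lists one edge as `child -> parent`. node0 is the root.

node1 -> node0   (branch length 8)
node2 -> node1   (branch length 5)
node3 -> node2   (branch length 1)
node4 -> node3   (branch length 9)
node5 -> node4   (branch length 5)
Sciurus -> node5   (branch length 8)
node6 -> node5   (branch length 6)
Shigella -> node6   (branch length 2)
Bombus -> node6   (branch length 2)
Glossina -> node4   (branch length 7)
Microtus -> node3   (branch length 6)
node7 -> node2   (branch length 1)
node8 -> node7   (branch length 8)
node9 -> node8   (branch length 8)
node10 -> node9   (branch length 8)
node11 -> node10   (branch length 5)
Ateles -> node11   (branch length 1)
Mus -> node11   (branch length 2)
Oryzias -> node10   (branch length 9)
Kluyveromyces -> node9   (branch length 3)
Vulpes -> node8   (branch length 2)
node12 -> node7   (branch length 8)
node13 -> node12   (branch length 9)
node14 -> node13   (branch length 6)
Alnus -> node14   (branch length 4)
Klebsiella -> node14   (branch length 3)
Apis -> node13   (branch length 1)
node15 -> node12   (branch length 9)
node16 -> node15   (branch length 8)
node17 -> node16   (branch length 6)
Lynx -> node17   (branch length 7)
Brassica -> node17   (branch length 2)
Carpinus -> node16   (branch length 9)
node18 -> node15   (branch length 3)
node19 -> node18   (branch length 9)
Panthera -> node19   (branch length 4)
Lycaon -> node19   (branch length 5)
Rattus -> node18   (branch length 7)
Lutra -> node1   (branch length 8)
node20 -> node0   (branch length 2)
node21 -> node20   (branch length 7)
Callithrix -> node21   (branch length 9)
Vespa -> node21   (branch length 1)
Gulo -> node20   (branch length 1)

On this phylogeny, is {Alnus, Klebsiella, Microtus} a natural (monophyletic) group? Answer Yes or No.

The MRCA of the listed taxa subtends ((((Sciurus,(Shigella,Bombus)),Glossina),Microtus),(((((Ateles,Mus),Oryzias),Kluyveromyces),Vulpes),(((Alnus,Klebsiella),Apis),(((Lynx,Brassica),Carpinus),((Panthera,Lycaon),Rattus))))).
That clade also contains Apis, Ateles, Bombus, Brassica, Carpinus, Glossina, Kluyveromyces, Lycaon, Lynx, Mus, Oryzias, Panthera, Rattus, Sciurus, Shigella, Vulpes, which are not in the proposed group, so the group is not monophyletic.

No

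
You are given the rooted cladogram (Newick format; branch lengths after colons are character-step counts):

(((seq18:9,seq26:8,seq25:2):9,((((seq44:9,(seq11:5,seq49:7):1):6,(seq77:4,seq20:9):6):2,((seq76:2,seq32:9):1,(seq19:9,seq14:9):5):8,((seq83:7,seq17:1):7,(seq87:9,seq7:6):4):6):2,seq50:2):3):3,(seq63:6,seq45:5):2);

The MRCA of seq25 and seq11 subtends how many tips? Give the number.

The MRCA of seq25 and seq11 is the node subtending ((seq18,seq26,seq25),((((seq44,(seq11,seq49)),(seq77,seq20)),((seq76,seq32),(seq19,seq14)),((seq83,seq17),(seq87,seq7))),seq50)).
That clade contains 17 terminal taxa: seq11, seq14, seq17, seq18, seq19, seq20, seq25, seq26, seq32, seq44, seq49, seq50, seq7, seq76, seq77, seq83, seq87.

17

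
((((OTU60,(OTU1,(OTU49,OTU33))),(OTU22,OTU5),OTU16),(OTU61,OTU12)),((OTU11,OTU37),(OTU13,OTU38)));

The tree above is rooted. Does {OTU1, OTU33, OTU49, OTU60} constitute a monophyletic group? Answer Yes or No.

Yes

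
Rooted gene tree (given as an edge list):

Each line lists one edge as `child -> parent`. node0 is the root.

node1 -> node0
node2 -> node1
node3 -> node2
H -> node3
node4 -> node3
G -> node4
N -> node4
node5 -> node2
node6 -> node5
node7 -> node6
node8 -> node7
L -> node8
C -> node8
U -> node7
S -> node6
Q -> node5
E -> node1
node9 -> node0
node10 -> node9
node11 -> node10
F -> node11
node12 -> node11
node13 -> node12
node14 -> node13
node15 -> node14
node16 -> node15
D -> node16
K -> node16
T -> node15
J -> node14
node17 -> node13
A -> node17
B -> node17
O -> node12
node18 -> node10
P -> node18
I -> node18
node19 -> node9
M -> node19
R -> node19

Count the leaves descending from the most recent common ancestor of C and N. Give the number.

The MRCA of C and N is the node subtending ((H,(G,N)),((((L,C),U),S),Q)).
That clade contains 8 terminal taxa: C, G, H, L, N, Q, S, U.

8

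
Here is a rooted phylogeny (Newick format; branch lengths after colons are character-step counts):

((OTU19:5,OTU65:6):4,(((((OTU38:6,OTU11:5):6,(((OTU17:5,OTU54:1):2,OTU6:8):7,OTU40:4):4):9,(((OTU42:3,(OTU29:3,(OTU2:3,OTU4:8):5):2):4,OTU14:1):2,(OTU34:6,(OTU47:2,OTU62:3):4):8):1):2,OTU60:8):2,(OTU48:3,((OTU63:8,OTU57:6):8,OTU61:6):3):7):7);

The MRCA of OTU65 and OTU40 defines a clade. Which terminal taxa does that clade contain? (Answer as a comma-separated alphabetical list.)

Tracing OTU65: it sits inside (OTU19,OTU65).
Tracing OTU40: it sits inside (((OTU17,OTU54),OTU6),OTU40).
The smallest clade enclosing both is the whole tree (their MRCA is the root), so the answer is all 21 tips in alphabetical order.

OTU11, OTU14, OTU17, OTU19, OTU2, OTU29, OTU34, OTU38, OTU4, OTU40, OTU42, OTU47, OTU48, OTU54, OTU57, OTU6, OTU60, OTU61, OTU62, OTU63, OTU65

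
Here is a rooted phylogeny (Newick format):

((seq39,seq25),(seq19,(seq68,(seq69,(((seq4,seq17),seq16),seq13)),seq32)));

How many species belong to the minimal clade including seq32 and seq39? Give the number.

10

The MRCA of seq32 and seq39 is the root, so the clade is the entire tree.
That clade contains 10 terminal taxa: seq13, seq16, seq17, seq19, seq25, seq32, seq39, seq4, seq68, seq69.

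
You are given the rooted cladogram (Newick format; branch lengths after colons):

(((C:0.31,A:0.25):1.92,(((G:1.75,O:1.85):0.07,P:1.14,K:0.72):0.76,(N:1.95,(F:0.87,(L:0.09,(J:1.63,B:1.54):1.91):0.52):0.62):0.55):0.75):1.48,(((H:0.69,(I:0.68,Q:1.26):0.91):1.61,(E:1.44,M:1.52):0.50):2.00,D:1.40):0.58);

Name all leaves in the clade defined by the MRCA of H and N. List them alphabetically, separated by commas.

A, B, C, D, E, F, G, H, I, J, K, L, M, N, O, P, Q

Tracing H: it sits inside (H,(I,Q)).
Tracing N: it sits inside (N,(F,(L,(J,B)))).
The smallest clade enclosing both is the whole tree (their MRCA is the root), so the answer is all 17 tips in alphabetical order.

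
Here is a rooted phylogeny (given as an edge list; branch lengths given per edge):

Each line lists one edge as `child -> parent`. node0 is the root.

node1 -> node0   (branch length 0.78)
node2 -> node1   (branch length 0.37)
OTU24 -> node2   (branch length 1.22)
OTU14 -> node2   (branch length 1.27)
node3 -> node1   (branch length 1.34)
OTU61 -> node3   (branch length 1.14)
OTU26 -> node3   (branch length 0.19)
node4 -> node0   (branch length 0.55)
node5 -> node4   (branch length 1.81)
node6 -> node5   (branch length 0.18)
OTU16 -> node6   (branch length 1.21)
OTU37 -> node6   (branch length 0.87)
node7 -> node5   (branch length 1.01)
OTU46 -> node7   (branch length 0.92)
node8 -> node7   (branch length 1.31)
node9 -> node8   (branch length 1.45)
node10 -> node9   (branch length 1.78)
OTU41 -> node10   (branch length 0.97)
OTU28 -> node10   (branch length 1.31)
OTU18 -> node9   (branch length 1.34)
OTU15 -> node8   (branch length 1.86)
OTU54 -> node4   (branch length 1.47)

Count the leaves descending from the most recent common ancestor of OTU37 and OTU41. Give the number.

7

The MRCA of OTU37 and OTU41 is the node subtending ((OTU16,OTU37),(OTU46,(((OTU41,OTU28),OTU18),OTU15))).
That clade contains 7 terminal taxa: OTU15, OTU16, OTU18, OTU28, OTU37, OTU41, OTU46.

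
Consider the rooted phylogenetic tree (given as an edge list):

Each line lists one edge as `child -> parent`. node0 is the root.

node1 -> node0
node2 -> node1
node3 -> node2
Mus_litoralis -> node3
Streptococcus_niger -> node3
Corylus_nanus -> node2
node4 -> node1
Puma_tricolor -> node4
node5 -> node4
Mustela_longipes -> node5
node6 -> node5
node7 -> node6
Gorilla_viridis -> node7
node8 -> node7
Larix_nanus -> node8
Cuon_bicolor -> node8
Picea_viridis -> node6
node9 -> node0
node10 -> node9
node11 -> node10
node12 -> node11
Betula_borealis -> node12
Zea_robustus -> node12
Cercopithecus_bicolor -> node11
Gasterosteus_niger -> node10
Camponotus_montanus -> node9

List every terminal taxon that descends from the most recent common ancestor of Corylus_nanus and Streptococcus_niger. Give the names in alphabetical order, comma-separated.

Corylus_nanus, Mus_litoralis, Streptococcus_niger

Tracing Corylus_nanus: it sits inside ((Mus_litoralis,Streptococcus_niger),Corylus_nanus).
Tracing Streptococcus_niger: it sits inside (Mus_litoralis,Streptococcus_niger).
The smallest clade enclosing both is ((Mus_litoralis,Streptococcus_niger),Corylus_nanus); the answer is its 3 terminal taxa in alphabetical order.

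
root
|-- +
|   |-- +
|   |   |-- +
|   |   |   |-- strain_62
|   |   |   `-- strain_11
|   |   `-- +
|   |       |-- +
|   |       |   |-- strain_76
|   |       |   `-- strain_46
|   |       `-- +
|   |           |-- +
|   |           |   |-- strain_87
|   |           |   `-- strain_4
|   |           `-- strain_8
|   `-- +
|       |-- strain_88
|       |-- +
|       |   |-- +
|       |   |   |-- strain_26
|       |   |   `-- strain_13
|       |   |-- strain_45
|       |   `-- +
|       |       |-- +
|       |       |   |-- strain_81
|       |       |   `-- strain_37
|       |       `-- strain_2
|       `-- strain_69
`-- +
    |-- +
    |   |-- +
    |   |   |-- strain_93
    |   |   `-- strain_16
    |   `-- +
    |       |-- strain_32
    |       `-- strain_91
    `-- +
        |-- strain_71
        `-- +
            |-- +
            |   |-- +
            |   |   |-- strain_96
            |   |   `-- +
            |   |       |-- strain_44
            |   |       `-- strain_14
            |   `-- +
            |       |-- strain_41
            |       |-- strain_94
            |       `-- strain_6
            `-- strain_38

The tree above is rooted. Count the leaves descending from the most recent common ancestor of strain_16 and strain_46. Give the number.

The MRCA of strain_16 and strain_46 is the root, so the clade is the entire tree.
That clade contains 27 terminal taxa: strain_11, strain_13, strain_14, strain_16, strain_2, strain_26, strain_32, strain_37, strain_38, strain_4, strain_41, strain_44, strain_45, strain_46, strain_6, strain_62, strain_69, strain_71, strain_76, strain_8, strain_81, strain_87, strain_88, strain_91, strain_93, strain_94, strain_96.

27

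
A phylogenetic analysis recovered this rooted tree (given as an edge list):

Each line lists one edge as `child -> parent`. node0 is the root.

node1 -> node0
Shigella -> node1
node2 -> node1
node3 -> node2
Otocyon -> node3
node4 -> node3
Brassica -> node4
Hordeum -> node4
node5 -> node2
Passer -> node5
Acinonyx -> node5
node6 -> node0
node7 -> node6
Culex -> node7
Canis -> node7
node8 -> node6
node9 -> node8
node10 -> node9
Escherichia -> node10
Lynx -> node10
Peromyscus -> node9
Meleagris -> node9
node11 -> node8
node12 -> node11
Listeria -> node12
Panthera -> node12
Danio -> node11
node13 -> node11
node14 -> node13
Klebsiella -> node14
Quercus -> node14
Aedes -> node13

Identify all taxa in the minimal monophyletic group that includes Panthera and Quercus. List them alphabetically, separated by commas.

Aedes, Danio, Klebsiella, Listeria, Panthera, Quercus

Tracing Panthera: it sits inside (Listeria,Panthera).
Tracing Quercus: it sits inside (Klebsiella,Quercus).
The smallest clade enclosing both is ((Listeria,Panthera),Danio,((Klebsiella,Quercus),Aedes)); the answer is its 6 terminal taxa in alphabetical order.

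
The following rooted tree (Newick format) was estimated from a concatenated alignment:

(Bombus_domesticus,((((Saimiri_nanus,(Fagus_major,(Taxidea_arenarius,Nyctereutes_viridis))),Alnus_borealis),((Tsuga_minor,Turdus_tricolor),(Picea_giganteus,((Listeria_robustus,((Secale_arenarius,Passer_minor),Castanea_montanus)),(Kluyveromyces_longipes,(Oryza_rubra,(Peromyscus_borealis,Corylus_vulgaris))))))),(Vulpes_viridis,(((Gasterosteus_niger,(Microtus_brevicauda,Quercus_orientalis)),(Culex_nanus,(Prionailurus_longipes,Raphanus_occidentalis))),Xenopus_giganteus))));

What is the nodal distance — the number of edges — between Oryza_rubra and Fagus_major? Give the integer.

10

The MRCA of Oryza_rubra and Fagus_major is the node subtending (((Saimiri_nanus,(Fagus_major,(Taxidea_arenarius,Nyctereutes_viridis))),Alnus_borealis),((Tsuga_minor,Turdus_tricolor),(Picea_giganteus,((Listeria_robustus,((Secale_arenarius,Passer_minor),Castanea_montanus)),(Kluyveromyces_longipes,(Oryza_rubra,(Peromyscus_borealis,Corylus_vulgaris))))))).
From Oryza_rubra up to that node: 6 branches. From Fagus_major up to the same node: 4 branches. Total: 6 + 4 = 10.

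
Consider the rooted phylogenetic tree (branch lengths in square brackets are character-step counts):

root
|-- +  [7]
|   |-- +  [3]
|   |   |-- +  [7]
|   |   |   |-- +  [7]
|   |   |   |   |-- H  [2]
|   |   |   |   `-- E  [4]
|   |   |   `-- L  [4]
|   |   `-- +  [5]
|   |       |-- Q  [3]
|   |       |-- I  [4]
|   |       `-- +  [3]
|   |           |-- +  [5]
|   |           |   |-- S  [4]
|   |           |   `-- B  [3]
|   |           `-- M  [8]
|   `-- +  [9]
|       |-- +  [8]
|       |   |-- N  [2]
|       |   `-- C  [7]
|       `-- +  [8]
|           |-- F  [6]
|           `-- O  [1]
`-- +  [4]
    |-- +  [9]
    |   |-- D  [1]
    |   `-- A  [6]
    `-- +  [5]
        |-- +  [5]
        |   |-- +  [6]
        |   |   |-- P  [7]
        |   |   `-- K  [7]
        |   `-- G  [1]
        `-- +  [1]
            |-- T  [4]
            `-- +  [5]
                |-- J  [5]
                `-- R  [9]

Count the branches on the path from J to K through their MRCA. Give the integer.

The MRCA of J and K is the node subtending (((P,K),G),(T,(J,R))).
From J up to that node: 3 branches. From K up to the same node: 3 branches. Total: 3 + 3 = 6.

6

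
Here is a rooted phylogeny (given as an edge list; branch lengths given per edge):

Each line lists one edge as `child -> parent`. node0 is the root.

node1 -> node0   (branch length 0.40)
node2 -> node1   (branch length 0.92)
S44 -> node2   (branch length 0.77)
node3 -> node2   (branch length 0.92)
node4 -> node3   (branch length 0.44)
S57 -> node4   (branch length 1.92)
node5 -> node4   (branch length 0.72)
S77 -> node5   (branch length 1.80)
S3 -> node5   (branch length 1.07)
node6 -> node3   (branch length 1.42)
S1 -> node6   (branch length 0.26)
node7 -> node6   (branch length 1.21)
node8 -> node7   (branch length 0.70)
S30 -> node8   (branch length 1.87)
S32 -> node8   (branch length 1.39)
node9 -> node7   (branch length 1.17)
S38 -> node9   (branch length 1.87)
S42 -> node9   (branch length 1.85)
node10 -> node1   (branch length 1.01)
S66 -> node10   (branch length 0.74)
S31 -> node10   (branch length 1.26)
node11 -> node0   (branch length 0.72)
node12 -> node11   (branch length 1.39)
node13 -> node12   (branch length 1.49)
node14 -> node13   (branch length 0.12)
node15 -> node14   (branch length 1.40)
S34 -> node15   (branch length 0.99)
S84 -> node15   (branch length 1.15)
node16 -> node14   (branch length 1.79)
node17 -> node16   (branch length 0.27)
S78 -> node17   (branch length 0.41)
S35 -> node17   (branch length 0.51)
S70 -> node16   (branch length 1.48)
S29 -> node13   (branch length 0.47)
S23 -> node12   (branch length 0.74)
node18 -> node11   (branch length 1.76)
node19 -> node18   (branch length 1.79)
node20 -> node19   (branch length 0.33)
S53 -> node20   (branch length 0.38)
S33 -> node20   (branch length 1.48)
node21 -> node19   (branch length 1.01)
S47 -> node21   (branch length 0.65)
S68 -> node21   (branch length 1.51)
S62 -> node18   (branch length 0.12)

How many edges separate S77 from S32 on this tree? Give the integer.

The MRCA of S77 and S32 is the node subtending ((S57,(S77,S3)),(S1,((S30,S32),(S38,S42)))).
From S77 up to that node: 3 branches. From S32 up to the same node: 4 branches. Total: 3 + 4 = 7.

7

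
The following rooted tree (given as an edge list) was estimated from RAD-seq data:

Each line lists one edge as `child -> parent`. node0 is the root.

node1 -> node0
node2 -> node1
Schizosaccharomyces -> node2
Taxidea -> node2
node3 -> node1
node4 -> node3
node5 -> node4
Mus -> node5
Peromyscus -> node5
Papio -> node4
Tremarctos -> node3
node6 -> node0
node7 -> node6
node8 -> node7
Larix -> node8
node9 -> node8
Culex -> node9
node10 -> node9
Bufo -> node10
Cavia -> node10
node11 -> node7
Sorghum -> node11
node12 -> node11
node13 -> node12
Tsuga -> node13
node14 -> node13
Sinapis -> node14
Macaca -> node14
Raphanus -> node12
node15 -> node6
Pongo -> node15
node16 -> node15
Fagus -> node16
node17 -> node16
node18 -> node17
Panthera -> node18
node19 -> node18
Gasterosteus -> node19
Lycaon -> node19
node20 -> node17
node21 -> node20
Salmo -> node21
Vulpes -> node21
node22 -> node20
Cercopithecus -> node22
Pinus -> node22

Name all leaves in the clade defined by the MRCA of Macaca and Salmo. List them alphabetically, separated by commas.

Bufo, Cavia, Cercopithecus, Culex, Fagus, Gasterosteus, Larix, Lycaon, Macaca, Panthera, Pinus, Pongo, Raphanus, Salmo, Sinapis, Sorghum, Tsuga, Vulpes

Tracing Macaca: it sits inside (Sinapis,Macaca).
Tracing Salmo: it sits inside (Salmo,Vulpes).
The smallest clade enclosing both is (((Larix,(Culex,(Bufo,Cavia))),(Sorghum,((Tsuga,(Sinapis,Macaca)),Raphanus))),(Pongo,(Fagus,((Panthera,(Gasterosteus,Lycaon)),((Salmo,Vulpes),(Cercopithecus,Pinus)))))); the answer is its 18 terminal taxa in alphabetical order.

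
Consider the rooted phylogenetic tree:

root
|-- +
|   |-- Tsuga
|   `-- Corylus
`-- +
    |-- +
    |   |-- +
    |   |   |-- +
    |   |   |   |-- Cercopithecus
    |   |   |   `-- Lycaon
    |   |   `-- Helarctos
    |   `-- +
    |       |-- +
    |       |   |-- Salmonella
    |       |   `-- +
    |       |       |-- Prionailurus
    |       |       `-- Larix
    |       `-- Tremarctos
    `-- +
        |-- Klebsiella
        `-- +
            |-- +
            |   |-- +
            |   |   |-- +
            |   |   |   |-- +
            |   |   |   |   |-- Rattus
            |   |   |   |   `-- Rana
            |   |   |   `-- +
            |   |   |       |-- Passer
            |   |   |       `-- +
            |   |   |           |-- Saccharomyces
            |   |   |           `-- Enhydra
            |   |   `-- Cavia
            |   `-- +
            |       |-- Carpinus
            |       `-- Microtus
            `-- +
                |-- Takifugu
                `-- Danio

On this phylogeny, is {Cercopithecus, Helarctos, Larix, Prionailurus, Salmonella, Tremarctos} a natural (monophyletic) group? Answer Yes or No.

No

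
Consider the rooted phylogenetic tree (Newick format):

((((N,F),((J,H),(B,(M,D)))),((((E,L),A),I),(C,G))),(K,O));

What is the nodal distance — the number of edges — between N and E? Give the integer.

8

The MRCA of N and E is the node subtending (((N,F),((J,H),(B,(M,D)))),((((E,L),A),I),(C,G))).
From N up to that node: 3 branches. From E up to the same node: 5 branches. Total: 3 + 5 = 8.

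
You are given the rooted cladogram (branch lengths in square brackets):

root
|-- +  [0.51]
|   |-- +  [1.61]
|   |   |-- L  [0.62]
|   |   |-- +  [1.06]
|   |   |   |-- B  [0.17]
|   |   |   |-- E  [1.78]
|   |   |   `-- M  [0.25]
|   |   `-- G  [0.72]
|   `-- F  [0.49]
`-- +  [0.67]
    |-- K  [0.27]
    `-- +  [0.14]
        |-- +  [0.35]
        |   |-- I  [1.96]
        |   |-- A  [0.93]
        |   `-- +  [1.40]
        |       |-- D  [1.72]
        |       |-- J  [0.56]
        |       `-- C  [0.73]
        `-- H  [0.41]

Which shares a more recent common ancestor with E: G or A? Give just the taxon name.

G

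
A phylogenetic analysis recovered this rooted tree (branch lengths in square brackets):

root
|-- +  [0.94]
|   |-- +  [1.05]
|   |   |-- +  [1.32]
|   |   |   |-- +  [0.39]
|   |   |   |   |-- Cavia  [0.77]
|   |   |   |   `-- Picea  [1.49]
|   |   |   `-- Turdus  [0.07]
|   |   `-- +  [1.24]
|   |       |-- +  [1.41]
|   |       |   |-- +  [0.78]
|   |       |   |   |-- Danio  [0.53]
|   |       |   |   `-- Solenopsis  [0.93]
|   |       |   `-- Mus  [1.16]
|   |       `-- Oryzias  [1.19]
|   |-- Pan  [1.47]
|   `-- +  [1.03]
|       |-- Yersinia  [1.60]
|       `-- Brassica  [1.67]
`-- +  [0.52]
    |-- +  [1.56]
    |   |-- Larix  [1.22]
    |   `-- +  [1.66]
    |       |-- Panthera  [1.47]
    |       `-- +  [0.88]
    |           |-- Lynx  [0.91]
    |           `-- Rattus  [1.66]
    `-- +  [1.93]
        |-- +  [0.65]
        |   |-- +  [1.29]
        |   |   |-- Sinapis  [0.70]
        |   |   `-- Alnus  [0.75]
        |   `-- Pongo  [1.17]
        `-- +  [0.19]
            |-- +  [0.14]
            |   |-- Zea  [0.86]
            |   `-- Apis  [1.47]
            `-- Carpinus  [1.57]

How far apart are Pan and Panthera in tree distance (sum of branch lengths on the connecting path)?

The path runs Pan → … → MRCA → … → Panthera; the MRCA is the root of the tree.
Branch lengths along that path: 1.47 + 0.94 + 0.52 + 1.56 + 1.66 + 1.47 = 7.62.

7.62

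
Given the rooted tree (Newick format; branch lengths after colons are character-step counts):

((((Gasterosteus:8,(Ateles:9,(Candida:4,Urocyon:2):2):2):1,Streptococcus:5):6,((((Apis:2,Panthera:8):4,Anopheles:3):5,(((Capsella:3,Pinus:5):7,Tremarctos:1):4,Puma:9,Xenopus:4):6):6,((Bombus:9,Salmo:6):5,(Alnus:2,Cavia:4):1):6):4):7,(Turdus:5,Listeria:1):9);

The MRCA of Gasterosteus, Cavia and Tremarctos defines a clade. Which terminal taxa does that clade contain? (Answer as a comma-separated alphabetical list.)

Alnus, Anopheles, Apis, Ateles, Bombus, Candida, Capsella, Cavia, Gasterosteus, Panthera, Pinus, Puma, Salmo, Streptococcus, Tremarctos, Urocyon, Xenopus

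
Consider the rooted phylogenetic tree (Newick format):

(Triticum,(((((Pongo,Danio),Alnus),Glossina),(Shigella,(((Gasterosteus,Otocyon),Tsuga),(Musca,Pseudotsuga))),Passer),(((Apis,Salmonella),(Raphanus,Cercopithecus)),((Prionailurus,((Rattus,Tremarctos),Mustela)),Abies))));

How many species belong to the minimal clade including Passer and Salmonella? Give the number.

20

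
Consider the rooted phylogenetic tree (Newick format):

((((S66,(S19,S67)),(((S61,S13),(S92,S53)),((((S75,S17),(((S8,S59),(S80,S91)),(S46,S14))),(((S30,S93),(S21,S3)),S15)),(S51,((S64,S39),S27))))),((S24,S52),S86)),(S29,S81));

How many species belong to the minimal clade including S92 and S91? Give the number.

The MRCA of S92 and S91 is the node subtending (((S61,S13),(S92,S53)),((((S75,S17),(((S8,S59),(S80,S91)),(S46,S14))),(((S30,S93),(S21,S3)),S15)),(S51,((S64,S39),S27)))).
That clade contains 21 terminal taxa: S13, S14, S15, S17, S21, S27, S3, S30, S39, S46, S51, S53, S59, S61, S64, S75, S8, S80, S91, S92, S93.

21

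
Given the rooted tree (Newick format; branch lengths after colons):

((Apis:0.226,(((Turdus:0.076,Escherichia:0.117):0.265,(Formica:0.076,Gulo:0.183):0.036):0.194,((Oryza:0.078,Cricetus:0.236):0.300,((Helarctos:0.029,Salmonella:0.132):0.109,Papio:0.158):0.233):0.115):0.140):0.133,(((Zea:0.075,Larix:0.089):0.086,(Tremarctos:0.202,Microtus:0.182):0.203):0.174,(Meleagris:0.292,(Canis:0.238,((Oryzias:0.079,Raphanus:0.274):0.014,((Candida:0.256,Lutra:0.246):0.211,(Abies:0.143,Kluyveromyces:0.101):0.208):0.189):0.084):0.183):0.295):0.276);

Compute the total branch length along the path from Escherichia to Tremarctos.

The path runs Escherichia → … → MRCA → … → Tremarctos; the MRCA is the root of the tree.
Branch lengths along that path: 0.117 + 0.265 + 0.194 + 0.140 + 0.133 + 0.276 + 0.174 + 0.203 + 0.202 = 1.704.

1.704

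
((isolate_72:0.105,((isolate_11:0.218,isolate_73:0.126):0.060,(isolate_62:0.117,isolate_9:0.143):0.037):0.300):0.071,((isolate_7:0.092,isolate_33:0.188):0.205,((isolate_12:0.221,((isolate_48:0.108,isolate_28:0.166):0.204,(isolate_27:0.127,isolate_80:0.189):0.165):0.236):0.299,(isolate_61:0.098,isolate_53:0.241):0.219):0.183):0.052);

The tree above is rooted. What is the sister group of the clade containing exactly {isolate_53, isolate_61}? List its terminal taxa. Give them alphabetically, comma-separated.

The clade containing exactly {isolate_53, isolate_61} attaches to the tree at the node subtending ((isolate_12,((isolate_48,isolate_28),(isolate_27,isolate_80))),(isolate_61,isolate_53)).
The other lineage descending from that same node — the sister group — is (isolate_12,((isolate_48,isolate_28),(isolate_27,isolate_80))); its 5 tips in alphabetical order are the answer.

isolate_12, isolate_27, isolate_28, isolate_48, isolate_80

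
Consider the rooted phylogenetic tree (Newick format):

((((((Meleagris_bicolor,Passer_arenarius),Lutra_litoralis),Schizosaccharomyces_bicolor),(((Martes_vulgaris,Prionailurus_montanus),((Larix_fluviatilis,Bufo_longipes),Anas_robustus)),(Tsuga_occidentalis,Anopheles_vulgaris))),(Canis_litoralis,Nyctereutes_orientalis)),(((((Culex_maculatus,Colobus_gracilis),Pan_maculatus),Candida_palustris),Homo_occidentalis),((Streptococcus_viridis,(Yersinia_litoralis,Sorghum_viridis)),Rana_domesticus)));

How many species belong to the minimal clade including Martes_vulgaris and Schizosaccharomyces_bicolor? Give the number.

11

The MRCA of Martes_vulgaris and Schizosaccharomyces_bicolor is the node subtending ((((Meleagris_bicolor,Passer_arenarius),Lutra_litoralis),Schizosaccharomyces_bicolor),(((Martes_vulgaris,Prionailurus_montanus),((Larix_fluviatilis,Bufo_longipes),Anas_robustus)),(Tsuga_occidentalis,Anopheles_vulgaris))).
That clade contains 11 terminal taxa: Anas_robustus, Anopheles_vulgaris, Bufo_longipes, Larix_fluviatilis, Lutra_litoralis, Martes_vulgaris, Meleagris_bicolor, Passer_arenarius, Prionailurus_montanus, Schizosaccharomyces_bicolor, Tsuga_occidentalis.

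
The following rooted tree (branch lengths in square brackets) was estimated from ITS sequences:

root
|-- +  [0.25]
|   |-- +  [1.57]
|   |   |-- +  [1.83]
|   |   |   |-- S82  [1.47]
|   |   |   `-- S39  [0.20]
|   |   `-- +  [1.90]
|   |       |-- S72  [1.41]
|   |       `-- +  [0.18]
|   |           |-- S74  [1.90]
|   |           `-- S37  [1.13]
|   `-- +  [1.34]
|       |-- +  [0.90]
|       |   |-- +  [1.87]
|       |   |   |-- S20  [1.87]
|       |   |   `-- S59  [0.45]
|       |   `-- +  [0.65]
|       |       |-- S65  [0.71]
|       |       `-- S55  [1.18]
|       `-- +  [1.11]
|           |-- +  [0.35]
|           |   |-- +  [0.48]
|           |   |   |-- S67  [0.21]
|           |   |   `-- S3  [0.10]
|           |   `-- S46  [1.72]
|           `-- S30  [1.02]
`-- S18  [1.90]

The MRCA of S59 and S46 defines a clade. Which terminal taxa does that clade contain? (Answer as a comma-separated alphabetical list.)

Tracing S59: it sits inside (S20,S59).
Tracing S46: it sits inside ((S67,S3),S46).
The smallest clade enclosing both is (((S20,S59),(S65,S55)),(((S67,S3),S46),S30)); the answer is its 8 terminal taxa in alphabetical order.

S20, S3, S30, S46, S55, S59, S65, S67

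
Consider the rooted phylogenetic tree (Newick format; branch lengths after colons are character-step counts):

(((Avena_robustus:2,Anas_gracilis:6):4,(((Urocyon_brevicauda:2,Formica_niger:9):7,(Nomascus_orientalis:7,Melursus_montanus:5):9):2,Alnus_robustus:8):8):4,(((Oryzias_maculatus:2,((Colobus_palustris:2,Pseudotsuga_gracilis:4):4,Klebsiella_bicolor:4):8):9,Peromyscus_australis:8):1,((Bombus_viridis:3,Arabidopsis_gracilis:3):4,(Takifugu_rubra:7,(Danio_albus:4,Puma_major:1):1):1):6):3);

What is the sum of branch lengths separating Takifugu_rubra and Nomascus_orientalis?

47

The path runs Takifugu_rubra → … → MRCA → … → Nomascus_orientalis; the MRCA is the root of the tree.
Branch lengths along that path: 7 + 1 + 6 + 3 + 4 + 8 + 2 + 9 + 7 = 47.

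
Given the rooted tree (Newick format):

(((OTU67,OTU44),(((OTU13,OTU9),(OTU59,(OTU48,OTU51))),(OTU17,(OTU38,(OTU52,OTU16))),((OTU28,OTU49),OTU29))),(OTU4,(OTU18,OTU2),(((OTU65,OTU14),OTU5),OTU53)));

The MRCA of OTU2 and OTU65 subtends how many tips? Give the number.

The MRCA of OTU2 and OTU65 is the node subtending (OTU4,(OTU18,OTU2),(((OTU65,OTU14),OTU5),OTU53)).
That clade contains 7 terminal taxa: OTU14, OTU18, OTU2, OTU4, OTU5, OTU53, OTU65.

7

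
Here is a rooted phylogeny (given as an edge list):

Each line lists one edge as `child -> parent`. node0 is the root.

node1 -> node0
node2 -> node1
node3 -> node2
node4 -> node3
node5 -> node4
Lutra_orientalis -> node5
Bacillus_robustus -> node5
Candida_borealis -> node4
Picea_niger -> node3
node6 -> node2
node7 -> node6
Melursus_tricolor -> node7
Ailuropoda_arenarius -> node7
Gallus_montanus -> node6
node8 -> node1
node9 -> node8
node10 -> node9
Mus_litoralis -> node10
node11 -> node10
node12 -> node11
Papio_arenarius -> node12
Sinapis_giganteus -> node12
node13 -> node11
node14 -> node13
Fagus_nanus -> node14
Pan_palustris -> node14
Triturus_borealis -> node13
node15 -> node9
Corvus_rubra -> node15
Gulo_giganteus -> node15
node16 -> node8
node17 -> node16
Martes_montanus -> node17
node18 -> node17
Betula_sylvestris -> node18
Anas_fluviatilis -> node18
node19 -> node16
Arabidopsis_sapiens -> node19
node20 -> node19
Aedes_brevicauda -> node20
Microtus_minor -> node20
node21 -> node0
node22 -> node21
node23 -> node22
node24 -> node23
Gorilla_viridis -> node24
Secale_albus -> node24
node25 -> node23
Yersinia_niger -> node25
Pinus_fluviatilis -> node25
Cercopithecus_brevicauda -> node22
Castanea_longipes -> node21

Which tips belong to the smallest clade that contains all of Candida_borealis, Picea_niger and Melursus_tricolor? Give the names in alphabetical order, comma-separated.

Tracing Candida_borealis: it sits inside ((Lutra_orientalis,Bacillus_robustus),Candida_borealis).
Tracing Picea_niger: it sits inside (((Lutra_orientalis,Bacillus_robustus),Candida_borealis),Picea_niger).
Tracing Melursus_tricolor: it sits inside (Melursus_tricolor,Ailuropoda_arenarius).
The smallest clade enclosing all 3 is ((((Lutra_orientalis,Bacillus_robustus),Candida_borealis),Picea_niger),((Melursus_tricolor,Ailuropoda_arenarius),Gallus_montanus)); the answer is its 7 terminal taxa in alphabetical order.

Ailuropoda_arenarius, Bacillus_robustus, Candida_borealis, Gallus_montanus, Lutra_orientalis, Melursus_tricolor, Picea_niger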